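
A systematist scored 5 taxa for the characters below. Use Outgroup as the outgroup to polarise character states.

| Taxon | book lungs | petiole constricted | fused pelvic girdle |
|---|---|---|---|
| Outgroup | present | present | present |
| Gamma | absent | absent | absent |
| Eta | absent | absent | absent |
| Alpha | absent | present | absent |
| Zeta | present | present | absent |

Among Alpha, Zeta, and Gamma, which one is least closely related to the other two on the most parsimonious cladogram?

Zeta

The outgroup has state 'present' for every character, so 'absent' is the derived state throughout.
book lungs: derived state 'absent' in Alpha, Eta, and Gamma only — synapomorphy for {Alpha, Eta, Gamma}.
petiole constricted (derived state 'absent') is shared by Eta and Gamma — a synapomorphy uniting that clade.
fused pelvic girdle (derived state 'absent') is shared by all ingroup taxa — unites the whole ingroup.
Most parsimonious ingroup topology: (((Gamma,Eta),Alpha),Zeta).
Gamma and Alpha share a more recent common ancestor with each other than either does with Zeta, so Zeta is the least closely related of the three.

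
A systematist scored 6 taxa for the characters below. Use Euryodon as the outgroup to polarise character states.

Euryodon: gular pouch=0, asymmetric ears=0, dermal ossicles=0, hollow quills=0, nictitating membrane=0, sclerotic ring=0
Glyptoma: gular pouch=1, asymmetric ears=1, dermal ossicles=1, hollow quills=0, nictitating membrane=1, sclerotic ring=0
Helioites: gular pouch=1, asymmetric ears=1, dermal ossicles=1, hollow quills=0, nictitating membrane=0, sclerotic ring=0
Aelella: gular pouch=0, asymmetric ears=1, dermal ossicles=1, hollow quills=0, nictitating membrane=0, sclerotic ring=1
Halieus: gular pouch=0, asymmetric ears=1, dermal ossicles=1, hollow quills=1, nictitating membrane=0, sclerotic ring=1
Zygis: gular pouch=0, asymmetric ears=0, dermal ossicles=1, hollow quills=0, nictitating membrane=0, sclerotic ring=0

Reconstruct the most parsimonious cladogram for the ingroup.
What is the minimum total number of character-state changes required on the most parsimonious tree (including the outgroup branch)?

The outgroup has state '0' for every character, so '1' is the derived state throughout.
gular pouch (derived state '1') is shared by Glyptoma and Helioites — a synapomorphy uniting that clade.
asymmetric ears (derived state '1') is shared by Aelella, Glyptoma, Halieus, and Helioites — a synapomorphy uniting that clade.
dermal ossicles (derived state '1') is shared by all ingroup taxa — unites the whole ingroup.
hollow quills (derived state '1') is unique to Halieus (autapomorphy; uninformative for grouping).
nictitating membrane (derived state '1') is unique to Glyptoma (autapomorphy; uninformative for grouping).
sclerotic ring: derived state '1' in Aelella and Halieus only — synapomorphy for {Aelella, Halieus}.
Most parsimonious ingroup topology: (((Glyptoma,Helioites),(Aelella,Halieus)),Zygis).
Changes per character on this tree: gular pouch: 1; asymmetric ears: 1; dermal ossicles: 1; hollow quills: 1; nictitating membrane: 1; sclerotic ring: 1.
Total = 6.

6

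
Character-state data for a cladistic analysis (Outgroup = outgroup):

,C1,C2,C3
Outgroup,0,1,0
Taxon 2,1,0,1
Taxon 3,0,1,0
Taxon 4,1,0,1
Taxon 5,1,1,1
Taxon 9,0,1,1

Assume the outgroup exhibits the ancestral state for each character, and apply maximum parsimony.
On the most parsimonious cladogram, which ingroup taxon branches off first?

Character polarity is set by the outgroup: the derived state is whichever differs from the outgroup's state, so for C2 the derived state is '0', and for the remaining characters it is '1'.
Only Taxon 2, Taxon 4, and Taxon 5 show the derived state '1' for C1, supporting them as a clade.
Only Taxon 2 and Taxon 4 show the derived state '0' for C2, supporting them as a clade.
C3 (derived state '1') is shared by Taxon 2, Taxon 4, Taxon 5, and Taxon 9 — a synapomorphy uniting that clade.
Most parsimonious ingroup topology: ((((Taxon 2,Taxon 4),Taxon 5),Taxon 9),Taxon 3).
Taxon 3 is sister to the clade containing all other ingroup taxa, so it is the earliest-diverging (most basal) ingroup lineage.

Taxon 3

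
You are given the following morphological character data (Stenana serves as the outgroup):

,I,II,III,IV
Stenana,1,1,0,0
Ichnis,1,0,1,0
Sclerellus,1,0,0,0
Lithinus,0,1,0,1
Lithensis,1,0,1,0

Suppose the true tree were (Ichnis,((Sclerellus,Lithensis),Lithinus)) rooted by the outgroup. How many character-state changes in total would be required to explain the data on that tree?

6

Map each character onto (Ichnis,((Sclerellus,Lithensis),Lithinus)) (rooted by Stenana) and count the minimum state changes it requires (Fitch parsimony):
I: 1; II: 2; III: 2; IV: 1.
Total tree length = 6.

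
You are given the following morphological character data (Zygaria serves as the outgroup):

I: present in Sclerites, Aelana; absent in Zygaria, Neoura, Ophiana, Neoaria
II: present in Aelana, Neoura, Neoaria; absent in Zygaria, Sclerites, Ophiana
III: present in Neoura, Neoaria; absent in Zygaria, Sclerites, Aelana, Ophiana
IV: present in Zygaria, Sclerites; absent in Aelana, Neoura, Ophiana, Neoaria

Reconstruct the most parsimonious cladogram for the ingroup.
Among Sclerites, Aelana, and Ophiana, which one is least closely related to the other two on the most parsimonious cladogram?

Sclerites

Character polarity is set by the outgroup: the derived state is whichever differs from the outgroup's state, so for IV the derived state is 'absent', and for the remaining characters it is 'present'.
I groups Aelana and Sclerites, which is incompatible with the clades supported by the remaining characters; treating it as convergent (homoplasy) costs fewer steps than any alternative tree.
Only Aelana, Neoaria, and Neoura show the derived state 'present' for II, supporting them as a clade.
III (derived state 'present') is shared by Neoaria and Neoura — a synapomorphy uniting that clade.
Only Aelana, Neoaria, Neoura, and Ophiana show the derived state 'absent' for IV, supporting them as a clade.
Most parsimonious ingroup topology: (Sclerites,((Aelana,(Neoura,Neoaria)),Ophiana)).
Ophiana and Aelana share a more recent common ancestor with each other than either does with Sclerites, so Sclerites is the least closely related of the three.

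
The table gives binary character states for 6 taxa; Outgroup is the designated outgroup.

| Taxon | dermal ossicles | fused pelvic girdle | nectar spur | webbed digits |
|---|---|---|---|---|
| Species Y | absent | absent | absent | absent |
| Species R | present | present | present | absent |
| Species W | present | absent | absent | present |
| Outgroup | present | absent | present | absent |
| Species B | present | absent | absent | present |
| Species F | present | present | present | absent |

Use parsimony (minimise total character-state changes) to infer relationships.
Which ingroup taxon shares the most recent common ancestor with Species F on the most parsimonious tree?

Character polarity is set by the outgroup: the derived state is whichever differs from the outgroup's state, so for dermal ossicles, nectar spur the derived state is 'absent', and for the remaining characters it is 'present'.
dermal ossicles (derived state 'absent') is unique to Species Y (autapomorphy; uninformative for grouping).
Only Species F and Species R show the derived state 'present' for fused pelvic girdle, supporting them as a clade.
Only Species B, Species W, and Species Y show the derived state 'absent' for nectar spur, supporting them as a clade.
Only Species B and Species W show the derived state 'present' for webbed digits, supporting them as a clade.
Most parsimonious ingroup topology: ((Species R,Species F),(Species Y,(Species W,Species B))).
Species F and Species R form a cherry on this tree, so they are sister taxa.

Species R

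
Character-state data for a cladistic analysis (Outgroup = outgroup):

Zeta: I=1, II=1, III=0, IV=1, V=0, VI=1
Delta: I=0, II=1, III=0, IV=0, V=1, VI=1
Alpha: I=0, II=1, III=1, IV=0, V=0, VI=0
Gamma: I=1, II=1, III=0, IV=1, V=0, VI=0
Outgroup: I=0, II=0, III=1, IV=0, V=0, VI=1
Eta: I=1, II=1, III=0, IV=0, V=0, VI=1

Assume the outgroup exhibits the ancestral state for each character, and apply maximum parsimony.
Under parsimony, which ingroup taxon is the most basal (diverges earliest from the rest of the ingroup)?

Character polarity is set by the outgroup: the derived state is whichever differs from the outgroup's state, so for III, VI the derived state is '0', and for the remaining characters it is '1'.
I (derived state '1') is shared by Eta, Gamma, and Zeta — a synapomorphy uniting that clade.
II (derived state '1') is shared by all ingroup taxa — unites the whole ingroup.
Only Delta, Eta, Gamma, and Zeta show the derived state '0' for III, supporting them as a clade.
IV (derived state '1') is shared by Gamma and Zeta — a synapomorphy uniting that clade.
V (derived state '1') is unique to Delta (autapomorphy; uninformative for grouping).
VI groups Alpha and Gamma, which is incompatible with the clades supported by the remaining characters; treating it as convergent (homoplasy) costs fewer steps than any alternative tree.
Most parsimonious ingroup topology: ((((Zeta,Gamma),Eta),Delta),Alpha).
Alpha is sister to the clade containing all other ingroup taxa, so it is the earliest-diverging (most basal) ingroup lineage.

Alpha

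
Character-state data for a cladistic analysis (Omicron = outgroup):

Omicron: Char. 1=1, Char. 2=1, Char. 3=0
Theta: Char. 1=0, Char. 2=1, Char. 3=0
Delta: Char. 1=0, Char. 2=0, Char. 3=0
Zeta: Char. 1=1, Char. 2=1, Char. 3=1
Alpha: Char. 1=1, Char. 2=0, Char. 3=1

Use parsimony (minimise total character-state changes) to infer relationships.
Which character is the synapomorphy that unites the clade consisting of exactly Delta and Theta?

Character polarity is set by the outgroup: the derived state is whichever differs from the outgroup's state, so for Char. 1, Char. 2 the derived state is '0', and for the remaining characters it is '1'.
Char. 1 (derived state '0') is shared by Delta and Theta — a synapomorphy uniting that clade.
Char. 2 groups Alpha and Delta, which is incompatible with the clades supported by the remaining characters; treating it as convergent (homoplasy) costs fewer steps than any alternative tree.
Char. 3 (derived state '1') is shared by Alpha and Zeta — a synapomorphy uniting that clade.
Most parsimonious ingroup topology: ((Theta,Delta),(Zeta,Alpha)).
The clade {Delta, Theta} is supported by Char. 1: its derived state '0' occurs in exactly those taxa and in no other taxon (including the outgroup).

Char. 1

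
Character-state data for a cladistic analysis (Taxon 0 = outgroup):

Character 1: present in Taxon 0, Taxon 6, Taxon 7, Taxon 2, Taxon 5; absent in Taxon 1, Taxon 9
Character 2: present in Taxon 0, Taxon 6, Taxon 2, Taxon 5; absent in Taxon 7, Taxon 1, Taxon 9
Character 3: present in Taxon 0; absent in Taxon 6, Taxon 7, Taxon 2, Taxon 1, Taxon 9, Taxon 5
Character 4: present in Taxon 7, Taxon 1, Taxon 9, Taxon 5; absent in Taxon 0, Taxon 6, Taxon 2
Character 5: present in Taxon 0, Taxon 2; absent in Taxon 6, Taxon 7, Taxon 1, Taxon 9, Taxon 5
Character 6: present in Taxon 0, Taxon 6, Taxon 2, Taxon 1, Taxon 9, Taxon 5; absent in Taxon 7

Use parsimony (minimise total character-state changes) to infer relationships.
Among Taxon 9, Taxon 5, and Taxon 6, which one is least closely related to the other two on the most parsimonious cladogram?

Taxon 6

Character polarity is set by the outgroup: the derived state is whichever differs from the outgroup's state, so for Character 1, Character 2, Character 3, Character 5, Character 6 the derived state is 'absent', and for the remaining characters it is 'present'.
Character 1 (derived state 'absent') is shared by Taxon 1 and Taxon 9 — a synapomorphy uniting that clade.
Character 2 (derived state 'absent') is shared by Taxon 1, Taxon 7, and Taxon 9 — a synapomorphy uniting that clade.
Character 3 (derived state 'absent') is shared by all ingroup taxa — unites the whole ingroup.
Only Taxon 1, Taxon 5, Taxon 7, and Taxon 9 show the derived state 'present' for Character 4, supporting them as a clade.
Only Taxon 1, Taxon 5, Taxon 6, Taxon 7, and Taxon 9 show the derived state 'absent' for Character 5, supporting them as a clade.
Character 6 (derived state 'absent') is unique to Taxon 7 (autapomorphy; uninformative for grouping).
Most parsimonious ingroup topology: ((Taxon 6,(((Taxon 1,Taxon 9),Taxon 7),Taxon 5)),Taxon 2).
Taxon 9 and Taxon 5 share a more recent common ancestor with each other than either does with Taxon 6, so Taxon 6 is the least closely related of the three.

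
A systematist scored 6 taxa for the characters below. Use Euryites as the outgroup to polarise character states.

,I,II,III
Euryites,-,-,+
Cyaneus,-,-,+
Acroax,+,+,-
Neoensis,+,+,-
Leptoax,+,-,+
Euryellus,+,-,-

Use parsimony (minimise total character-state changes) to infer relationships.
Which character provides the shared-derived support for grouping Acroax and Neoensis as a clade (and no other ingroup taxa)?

Character polarity is set by the outgroup: the derived state is whichever differs from the outgroup's state, so for III the derived state is '-', and for the remaining characters it is '+'.
Only Acroax, Euryellus, Leptoax, and Neoensis show the derived state '+' for I, supporting them as a clade.
II: derived state '+' in Acroax and Neoensis only — synapomorphy for {Acroax, Neoensis}.
Only Acroax, Euryellus, and Neoensis show the derived state '-' for III, supporting them as a clade.
Most parsimonious ingroup topology: (Cyaneus,(((Acroax,Neoensis),Euryellus),Leptoax)).
The clade {Acroax, Neoensis} is supported by II: its derived state '+' occurs in exactly those taxa and in no other taxon (including the outgroup).

II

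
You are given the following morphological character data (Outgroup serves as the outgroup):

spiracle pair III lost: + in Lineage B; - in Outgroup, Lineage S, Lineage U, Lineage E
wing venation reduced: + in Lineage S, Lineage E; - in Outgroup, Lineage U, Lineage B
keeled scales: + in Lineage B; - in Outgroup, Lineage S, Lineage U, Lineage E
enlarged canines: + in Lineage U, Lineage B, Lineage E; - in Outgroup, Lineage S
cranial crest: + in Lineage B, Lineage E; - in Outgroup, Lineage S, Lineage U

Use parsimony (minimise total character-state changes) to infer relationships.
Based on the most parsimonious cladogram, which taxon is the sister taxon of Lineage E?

Lineage B

The outgroup has state '-' for every character, so '+' is the derived state throughout.
spiracle pair III lost: derived state '+' in Lineage B only — an autapomorphy, so it tells us nothing about relationships among taxa.
wing venation reduced (state '+') occurs in Lineage E and Lineage S but conflicts with the nesting implied by the other characters — most parsimoniously interpreted as homoplasy.
keeled scales (derived state '+') is unique to Lineage B (autapomorphy; uninformative for grouping).
Only Lineage B, Lineage E, and Lineage U show the derived state '+' for enlarged canines, supporting them as a clade.
cranial crest: derived state '+' in Lineage B and Lineage E only — synapomorphy for {Lineage B, Lineage E}.
Most parsimonious ingroup topology: (Lineage S,(Lineage U,(Lineage B,Lineage E))).
Lineage E and Lineage B form a cherry on this tree, so they are sister taxa.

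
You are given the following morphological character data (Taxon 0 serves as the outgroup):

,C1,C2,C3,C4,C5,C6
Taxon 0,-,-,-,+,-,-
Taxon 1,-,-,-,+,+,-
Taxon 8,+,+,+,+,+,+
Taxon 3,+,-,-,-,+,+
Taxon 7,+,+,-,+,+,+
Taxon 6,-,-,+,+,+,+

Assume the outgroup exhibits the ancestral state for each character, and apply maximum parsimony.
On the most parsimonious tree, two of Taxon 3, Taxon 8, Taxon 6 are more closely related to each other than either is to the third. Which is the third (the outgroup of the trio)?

Taxon 6

Character polarity is set by the outgroup: the derived state is whichever differs from the outgroup's state, so for C4 the derived state is '-', and for the remaining characters it is '+'.
Only Taxon 3, Taxon 7, and Taxon 8 show the derived state '+' for C1, supporting them as a clade.
C2: derived state '+' in Taxon 7 and Taxon 8 only — synapomorphy for {Taxon 7, Taxon 8}.
C3 (state '+') occurs in Taxon 6 and Taxon 8 but conflicts with the nesting implied by the other characters — most parsimoniously interpreted as homoplasy.
C4: derived state '-' in Taxon 3 only — an autapomorphy, so it tells us nothing about relationships among taxa.
C5 (derived state '+') is shared by all ingroup taxa — unites the whole ingroup.
C6 (derived state '+') is shared by Taxon 3, Taxon 6, Taxon 7, and Taxon 8 — a synapomorphy uniting that clade.
Most parsimonious ingroup topology: (Taxon 1,(((Taxon 8,Taxon 7),Taxon 3),Taxon 6)).
Taxon 3 and Taxon 8 share a more recent common ancestor with each other than either does with Taxon 6, so Taxon 6 is the least closely related of the three.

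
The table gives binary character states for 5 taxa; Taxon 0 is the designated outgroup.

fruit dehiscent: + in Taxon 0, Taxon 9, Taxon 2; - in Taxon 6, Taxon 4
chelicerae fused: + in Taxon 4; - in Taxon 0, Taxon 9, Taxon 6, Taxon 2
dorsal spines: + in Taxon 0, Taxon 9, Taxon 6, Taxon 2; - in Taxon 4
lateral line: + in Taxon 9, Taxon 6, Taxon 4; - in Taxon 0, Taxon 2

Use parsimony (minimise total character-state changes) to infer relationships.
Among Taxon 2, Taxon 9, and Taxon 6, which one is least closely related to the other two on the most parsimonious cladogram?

Character polarity is set by the outgroup: the derived state is whichever differs from the outgroup's state, so for fruit dehiscent, dorsal spines the derived state is '-', and for the remaining characters it is '+'.
Only Taxon 4 and Taxon 6 show the derived state '-' for fruit dehiscent, supporting them as a clade.
chelicerae fused: derived state '+' in Taxon 4 only — an autapomorphy, so it tells us nothing about relationships among taxa.
dorsal spines: derived state '-' in Taxon 4 only — an autapomorphy, so it tells us nothing about relationships among taxa.
lateral line (derived state '+') is shared by Taxon 4, Taxon 6, and Taxon 9 — a synapomorphy uniting that clade.
Most parsimonious ingroup topology: ((Taxon 9,(Taxon 6,Taxon 4)),Taxon 2).
Taxon 9 and Taxon 6 share a more recent common ancestor with each other than either does with Taxon 2, so Taxon 2 is the least closely related of the three.

Taxon 2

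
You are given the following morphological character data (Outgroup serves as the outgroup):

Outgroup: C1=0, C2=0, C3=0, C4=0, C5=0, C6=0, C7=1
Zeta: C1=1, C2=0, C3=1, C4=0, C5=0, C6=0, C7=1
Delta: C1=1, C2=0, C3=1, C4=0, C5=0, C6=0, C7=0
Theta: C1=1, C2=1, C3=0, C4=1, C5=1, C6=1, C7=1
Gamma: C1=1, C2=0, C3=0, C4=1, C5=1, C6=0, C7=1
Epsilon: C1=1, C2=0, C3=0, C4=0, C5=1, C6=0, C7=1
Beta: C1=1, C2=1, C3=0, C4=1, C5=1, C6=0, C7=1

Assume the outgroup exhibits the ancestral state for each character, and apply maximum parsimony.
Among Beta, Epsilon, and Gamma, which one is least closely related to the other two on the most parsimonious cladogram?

Character polarity is set by the outgroup: the derived state is whichever differs from the outgroup's state, so for C7 the derived state is '0', and for the remaining characters it is '1'.
All ingroup taxa share the derived state '1' for C1; it defines the ingroup but does not resolve relationships within it.
C2: derived state '1' in Beta and Theta only — synapomorphy for {Beta, Theta}.
C3: derived state '1' in Delta and Zeta only — synapomorphy for {Delta, Zeta}.
C4: derived state '1' in Beta, Gamma, and Theta only — synapomorphy for {Beta, Gamma, Theta}.
C5: derived state '1' in Beta, Epsilon, Gamma, and Theta only — synapomorphy for {Beta, Epsilon, Gamma, Theta}.
C6 (derived state '1') is unique to Theta (autapomorphy; uninformative for grouping).
C7 (derived state '0') is unique to Delta (autapomorphy; uninformative for grouping).
Most parsimonious ingroup topology: ((Zeta,Delta),(((Theta,Beta),Gamma),Epsilon)).
Gamma and Beta share a more recent common ancestor with each other than either does with Epsilon, so Epsilon is the least closely related of the three.

Epsilon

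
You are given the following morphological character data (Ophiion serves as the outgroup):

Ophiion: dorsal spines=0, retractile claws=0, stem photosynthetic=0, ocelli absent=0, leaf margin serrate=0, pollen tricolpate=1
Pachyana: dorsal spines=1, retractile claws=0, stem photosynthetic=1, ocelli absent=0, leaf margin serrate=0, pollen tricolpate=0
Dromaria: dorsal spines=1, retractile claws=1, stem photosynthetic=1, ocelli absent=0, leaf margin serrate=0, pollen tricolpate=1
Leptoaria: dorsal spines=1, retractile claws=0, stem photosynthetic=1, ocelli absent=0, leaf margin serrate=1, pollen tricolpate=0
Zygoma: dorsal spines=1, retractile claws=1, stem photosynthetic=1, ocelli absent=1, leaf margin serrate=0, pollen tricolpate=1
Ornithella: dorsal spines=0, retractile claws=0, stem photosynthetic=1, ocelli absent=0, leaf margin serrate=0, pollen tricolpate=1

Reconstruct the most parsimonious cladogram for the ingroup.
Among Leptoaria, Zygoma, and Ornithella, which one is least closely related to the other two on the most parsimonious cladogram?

Ornithella

Character polarity is set by the outgroup: the derived state is whichever differs from the outgroup's state, so for pollen tricolpate the derived state is '0', and for the remaining characters it is '1'.
dorsal spines: derived state '1' in Dromaria, Leptoaria, Pachyana, and Zygoma only — synapomorphy for {Dromaria, Leptoaria, Pachyana, Zygoma}.
retractile claws (derived state '1') is shared by Dromaria and Zygoma — a synapomorphy uniting that clade.
All ingroup taxa share the derived state '1' for stem photosynthetic; it defines the ingroup but does not resolve relationships within it.
ocelli absent (derived state '1') is unique to Zygoma (autapomorphy; uninformative for grouping).
leaf margin serrate (derived state '1') is unique to Leptoaria (autapomorphy; uninformative for grouping).
pollen tricolpate: derived state '0' in Leptoaria and Pachyana only — synapomorphy for {Leptoaria, Pachyana}.
Most parsimonious ingroup topology: (((Pachyana,Leptoaria),(Dromaria,Zygoma)),Ornithella).
Leptoaria and Zygoma share a more recent common ancestor with each other than either does with Ornithella, so Ornithella is the least closely related of the three.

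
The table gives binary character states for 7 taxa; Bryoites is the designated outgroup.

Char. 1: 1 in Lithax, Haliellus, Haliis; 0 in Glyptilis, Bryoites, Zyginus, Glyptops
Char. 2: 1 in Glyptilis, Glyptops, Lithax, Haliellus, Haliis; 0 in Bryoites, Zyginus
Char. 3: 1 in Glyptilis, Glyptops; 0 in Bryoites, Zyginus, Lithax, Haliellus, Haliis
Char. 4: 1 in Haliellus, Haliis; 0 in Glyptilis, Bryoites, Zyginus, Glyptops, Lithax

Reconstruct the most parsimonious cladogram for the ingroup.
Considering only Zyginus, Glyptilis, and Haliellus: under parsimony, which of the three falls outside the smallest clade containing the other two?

Zyginus

The outgroup has state '0' for every character, so '1' is the derived state throughout.
Only Haliellus, Haliis, and Lithax show the derived state '1' for Char. 1, supporting them as a clade.
Char. 2 (derived state '1') is shared by Glyptilis, Glyptops, Haliellus, Haliis, and Lithax — a synapomorphy uniting that clade.
Char. 3: derived state '1' in Glyptilis and Glyptops only — synapomorphy for {Glyptilis, Glyptops}.
Char. 4: derived state '1' in Haliellus and Haliis only — synapomorphy for {Haliellus, Haliis}.
Most parsimonious ingroup topology: (((Glyptilis,Glyptops),((Haliis,Haliellus),Lithax)),Zyginus).
Haliellus and Glyptilis share a more recent common ancestor with each other than either does with Zyginus, so Zyginus is the least closely related of the three.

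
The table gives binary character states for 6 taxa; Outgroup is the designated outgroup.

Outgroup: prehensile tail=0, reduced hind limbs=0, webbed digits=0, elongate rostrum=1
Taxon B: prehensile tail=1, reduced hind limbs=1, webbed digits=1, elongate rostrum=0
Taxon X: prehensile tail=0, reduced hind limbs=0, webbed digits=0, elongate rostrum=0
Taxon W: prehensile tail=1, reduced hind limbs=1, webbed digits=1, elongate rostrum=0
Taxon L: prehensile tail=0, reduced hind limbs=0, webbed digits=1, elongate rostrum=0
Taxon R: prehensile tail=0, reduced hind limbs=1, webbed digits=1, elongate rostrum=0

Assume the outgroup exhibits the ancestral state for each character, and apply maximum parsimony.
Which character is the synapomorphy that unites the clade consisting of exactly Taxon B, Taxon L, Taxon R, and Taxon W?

Character polarity is set by the outgroup: the derived state is whichever differs from the outgroup's state, so for elongate rostrum the derived state is '0', and for the remaining characters it is '1'.
prehensile tail (derived state '1') is shared by Taxon B and Taxon W — a synapomorphy uniting that clade.
Only Taxon B, Taxon R, and Taxon W show the derived state '1' for reduced hind limbs, supporting them as a clade.
webbed digits: derived state '1' in Taxon B, Taxon L, Taxon R, and Taxon W only — synapomorphy for {Taxon B, Taxon L, Taxon R, Taxon W}.
elongate rostrum (derived state '0') is shared by all ingroup taxa — unites the whole ingroup.
Most parsimonious ingroup topology: ((((Taxon B,Taxon W),Taxon R),Taxon L),Taxon X).
The clade {Taxon B, Taxon L, Taxon R, Taxon W} is supported by webbed digits: its derived state '1' occurs in exactly those taxa and in no other taxon (including the outgroup).

webbed digits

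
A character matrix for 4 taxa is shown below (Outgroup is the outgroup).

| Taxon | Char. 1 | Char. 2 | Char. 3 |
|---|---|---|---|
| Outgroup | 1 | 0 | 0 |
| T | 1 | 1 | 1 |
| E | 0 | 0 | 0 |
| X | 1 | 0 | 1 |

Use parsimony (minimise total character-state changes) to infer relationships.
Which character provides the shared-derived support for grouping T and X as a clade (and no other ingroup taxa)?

Char. 3

Character polarity is set by the outgroup: the derived state is whichever differs from the outgroup's state, so for Char. 1 the derived state is '0', and for the remaining characters it is '1'.
Char. 1 (derived state '0') is unique to E (autapomorphy; uninformative for grouping).
Char. 2: derived state '1' in T only — an autapomorphy, so it tells us nothing about relationships among taxa.
Char. 3: derived state '1' in T and X only — synapomorphy for {T, X}.
Most parsimonious ingroup topology: ((T,X),E).
The clade {T, X} is supported by Char. 3: its derived state '1' occurs in exactly those taxa and in no other taxon (including the outgroup).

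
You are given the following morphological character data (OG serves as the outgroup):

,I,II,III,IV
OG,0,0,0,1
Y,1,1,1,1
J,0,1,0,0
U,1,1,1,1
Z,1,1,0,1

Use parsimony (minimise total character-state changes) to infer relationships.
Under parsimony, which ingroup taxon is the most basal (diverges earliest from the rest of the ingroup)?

J

Character polarity is set by the outgroup: the derived state is whichever differs from the outgroup's state, so for IV the derived state is '0', and for the remaining characters it is '1'.
I (derived state '1') is shared by U, Y, and Z — a synapomorphy uniting that clade.
II (derived state '1') is shared by all ingroup taxa — unites the whole ingroup.
Only U and Y show the derived state '1' for III, supporting them as a clade.
IV: derived state '0' in J only — an autapomorphy, so it tells us nothing about relationships among taxa.
Most parsimonious ingroup topology: (((Y,U),Z),J).
J is sister to the clade containing all other ingroup taxa, so it is the earliest-diverging (most basal) ingroup lineage.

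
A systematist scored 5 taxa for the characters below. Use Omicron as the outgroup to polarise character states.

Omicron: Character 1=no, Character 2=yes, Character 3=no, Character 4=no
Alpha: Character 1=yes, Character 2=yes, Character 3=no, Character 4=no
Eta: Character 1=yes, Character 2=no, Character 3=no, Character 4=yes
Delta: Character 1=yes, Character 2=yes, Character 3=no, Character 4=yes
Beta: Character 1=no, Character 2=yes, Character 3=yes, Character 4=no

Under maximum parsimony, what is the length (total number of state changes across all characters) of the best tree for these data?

Character polarity is set by the outgroup: the derived state is whichever differs from the outgroup's state, so for Character 2 the derived state is 'no', and for the remaining characters it is 'yes'.
Only Alpha, Delta, and Eta show the derived state 'yes' for Character 1, supporting them as a clade.
Character 2 (derived state 'no') is unique to Eta (autapomorphy; uninformative for grouping).
Character 3: derived state 'yes' in Beta only — an autapomorphy, so it tells us nothing about relationships among taxa.
Character 4 (derived state 'yes') is shared by Delta and Eta — a synapomorphy uniting that clade.
Most parsimonious ingroup topology: ((Alpha,(Eta,Delta)),Beta).
Changes per character on this tree: Character 1: 1; Character 2: 1; Character 3: 1; Character 4: 1.
Total = 4.

4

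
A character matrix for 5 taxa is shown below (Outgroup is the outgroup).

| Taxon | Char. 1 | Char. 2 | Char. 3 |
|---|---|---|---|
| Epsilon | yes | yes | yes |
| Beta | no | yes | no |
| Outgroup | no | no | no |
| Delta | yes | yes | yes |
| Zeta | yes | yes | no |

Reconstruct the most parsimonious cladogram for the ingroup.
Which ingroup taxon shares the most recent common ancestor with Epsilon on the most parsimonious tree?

The outgroup has state 'no' for every character, so 'yes' is the derived state throughout.
Char. 1 (derived state 'yes') is shared by Delta, Epsilon, and Zeta — a synapomorphy uniting that clade.
All ingroup taxa share the derived state 'yes' for Char. 2; it defines the ingroup but does not resolve relationships within it.
Char. 3: derived state 'yes' in Delta and Epsilon only — synapomorphy for {Delta, Epsilon}.
Most parsimonious ingroup topology: (Beta,((Epsilon,Delta),Zeta)).
Epsilon and Delta form a cherry on this tree, so they are sister taxa.

Delta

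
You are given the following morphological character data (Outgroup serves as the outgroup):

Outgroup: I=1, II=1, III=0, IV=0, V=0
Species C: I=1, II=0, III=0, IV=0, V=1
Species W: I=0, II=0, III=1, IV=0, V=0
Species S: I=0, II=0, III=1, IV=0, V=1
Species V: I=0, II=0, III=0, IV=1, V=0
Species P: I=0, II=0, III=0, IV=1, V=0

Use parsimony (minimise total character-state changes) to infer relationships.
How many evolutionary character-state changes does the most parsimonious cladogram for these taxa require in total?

Character polarity is set by the outgroup: the derived state is whichever differs from the outgroup's state, so for I, II the derived state is '0', and for the remaining characters it is '1'.
I: derived state '0' in Species P, Species S, Species V, and Species W only — synapomorphy for {Species P, Species S, Species V, Species W}.
II (derived state '0') is shared by all ingroup taxa — unites the whole ingroup.
III: derived state '1' in Species S and Species W only — synapomorphy for {Species S, Species W}.
Only Species P and Species V show the derived state '1' for IV, supporting them as a clade.
V (state '1') occurs in Species C and Species S but conflicts with the nesting implied by the other characters — most parsimoniously interpreted as homoplasy.
Most parsimonious ingroup topology: (Species C,((Species W,Species S),(Species V,Species P))).
Changes per character on this tree: I: 1; II: 1; III: 1; IV: 1; V: 2.
Total = 6.

6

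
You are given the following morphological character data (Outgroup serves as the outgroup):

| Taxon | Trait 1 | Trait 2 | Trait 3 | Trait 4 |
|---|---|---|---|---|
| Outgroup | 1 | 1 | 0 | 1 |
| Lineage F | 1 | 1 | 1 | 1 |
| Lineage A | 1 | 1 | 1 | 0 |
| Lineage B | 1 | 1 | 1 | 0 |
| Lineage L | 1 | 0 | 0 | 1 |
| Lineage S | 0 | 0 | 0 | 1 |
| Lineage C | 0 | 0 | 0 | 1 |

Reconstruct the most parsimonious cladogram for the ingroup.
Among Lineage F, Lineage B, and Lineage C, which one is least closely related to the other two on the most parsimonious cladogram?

Lineage C

Character polarity is set by the outgroup: the derived state is whichever differs from the outgroup's state, so for Trait 1, Trait 2, Trait 4 the derived state is '0', and for the remaining characters it is '1'.
Trait 1: derived state '0' in Lineage C and Lineage S only — synapomorphy for {Lineage C, Lineage S}.
Trait 2: derived state '0' in Lineage C, Lineage L, and Lineage S only — synapomorphy for {Lineage C, Lineage L, Lineage S}.
Only Lineage A, Lineage B, and Lineage F show the derived state '1' for Trait 3, supporting them as a clade.
Trait 4: derived state '0' in Lineage A and Lineage B only — synapomorphy for {Lineage A, Lineage B}.
Most parsimonious ingroup topology: ((Lineage F,(Lineage A,Lineage B)),(Lineage L,(Lineage S,Lineage C))).
Lineage B and Lineage F share a more recent common ancestor with each other than either does with Lineage C, so Lineage C is the least closely related of the three.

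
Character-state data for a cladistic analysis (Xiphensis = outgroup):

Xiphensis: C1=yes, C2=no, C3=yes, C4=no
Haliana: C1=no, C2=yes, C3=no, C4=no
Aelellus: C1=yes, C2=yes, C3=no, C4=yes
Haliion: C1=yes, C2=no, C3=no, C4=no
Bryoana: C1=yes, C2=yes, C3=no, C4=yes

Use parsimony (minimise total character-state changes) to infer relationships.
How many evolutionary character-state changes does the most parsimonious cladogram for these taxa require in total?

4

Character polarity is set by the outgroup: the derived state is whichever differs from the outgroup's state, so for C1, C3 the derived state is 'no', and for the remaining characters it is 'yes'.
C1: derived state 'no' in Haliana only — an autapomorphy, so it tells us nothing about relationships among taxa.
C2 (derived state 'yes') is shared by Aelellus, Bryoana, and Haliana — a synapomorphy uniting that clade.
C3 (derived state 'no') is shared by all ingroup taxa — unites the whole ingroup.
Only Aelellus and Bryoana show the derived state 'yes' for C4, supporting them as a clade.
Most parsimonious ingroup topology: ((Haliana,(Aelellus,Bryoana)),Haliion).
Changes per character on this tree: C1: 1; C2: 1; C3: 1; C4: 1.
Total = 4.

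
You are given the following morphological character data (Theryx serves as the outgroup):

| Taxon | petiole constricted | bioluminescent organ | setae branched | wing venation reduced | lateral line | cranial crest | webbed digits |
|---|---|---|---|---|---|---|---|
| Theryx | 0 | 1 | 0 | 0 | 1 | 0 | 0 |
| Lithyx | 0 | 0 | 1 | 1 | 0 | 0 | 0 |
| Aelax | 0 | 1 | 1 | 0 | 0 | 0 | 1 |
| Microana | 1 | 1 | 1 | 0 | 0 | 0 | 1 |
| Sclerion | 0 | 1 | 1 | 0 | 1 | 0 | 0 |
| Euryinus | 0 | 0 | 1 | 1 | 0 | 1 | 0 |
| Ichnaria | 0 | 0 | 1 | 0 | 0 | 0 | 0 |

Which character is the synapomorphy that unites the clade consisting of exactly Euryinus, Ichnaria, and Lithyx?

bioluminescent organ

Character polarity is set by the outgroup: the derived state is whichever differs from the outgroup's state, so for bioluminescent organ, lateral line the derived state is '0', and for the remaining characters it is '1'.
petiole constricted (derived state '1') is unique to Microana (autapomorphy; uninformative for grouping).
bioluminescent organ (derived state '0') is shared by Euryinus, Ichnaria, and Lithyx — a synapomorphy uniting that clade.
setae branched (derived state '1') is shared by all ingroup taxa — unites the whole ingroup.
wing venation reduced: derived state '1' in Euryinus and Lithyx only — synapomorphy for {Euryinus, Lithyx}.
lateral line: derived state '0' in Aelax, Euryinus, Ichnaria, Lithyx, and Microana only — synapomorphy for {Aelax, Euryinus, Ichnaria, Lithyx, Microana}.
cranial crest: derived state '1' in Euryinus only — an autapomorphy, so it tells us nothing about relationships among taxa.
Only Aelax and Microana show the derived state '1' for webbed digits, supporting them as a clade.
Most parsimonious ingroup topology: ((((Lithyx,Euryinus),Ichnaria),(Aelax,Microana)),Sclerion).
The clade {Euryinus, Ichnaria, Lithyx} is supported by bioluminescent organ: its derived state '0' occurs in exactly those taxa and in no other taxon (including the outgroup).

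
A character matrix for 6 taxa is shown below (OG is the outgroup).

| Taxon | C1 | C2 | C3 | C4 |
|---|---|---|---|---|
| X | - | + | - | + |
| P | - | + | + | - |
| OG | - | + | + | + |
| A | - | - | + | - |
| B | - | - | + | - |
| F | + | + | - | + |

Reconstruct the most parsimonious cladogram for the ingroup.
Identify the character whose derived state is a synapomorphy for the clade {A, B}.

Character polarity is set by the outgroup: the derived state is whichever differs from the outgroup's state, so for C2, C3, C4 the derived state is '-', and for the remaining characters it is '+'.
C1: derived state '+' in F only — an autapomorphy, so it tells us nothing about relationships among taxa.
C2: derived state '-' in A and B only — synapomorphy for {A, B}.
C3: derived state '-' in F and X only — synapomorphy for {F, X}.
C4 (derived state '-') is shared by A, B, and P — a synapomorphy uniting that clade.
Most parsimonious ingroup topology: ((P,(B,A)),(X,F)).
The clade {A, B} is supported by C2: its derived state '-' occurs in exactly those taxa and in no other taxon (including the outgroup).

C2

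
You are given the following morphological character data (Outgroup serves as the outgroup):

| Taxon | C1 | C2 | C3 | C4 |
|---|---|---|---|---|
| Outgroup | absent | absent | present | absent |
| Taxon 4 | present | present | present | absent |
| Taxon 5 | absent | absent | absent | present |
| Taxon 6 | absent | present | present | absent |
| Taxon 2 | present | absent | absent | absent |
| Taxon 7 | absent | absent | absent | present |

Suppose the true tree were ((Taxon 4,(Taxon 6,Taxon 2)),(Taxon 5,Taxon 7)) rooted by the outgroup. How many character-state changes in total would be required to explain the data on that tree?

7

Map each character onto ((Taxon 4,(Taxon 6,Taxon 2)),(Taxon 5,Taxon 7)) (rooted by Outgroup) and count the minimum state changes it requires (Fitch parsimony):
C1: 2; C2: 2; C3: 2; C4: 1.
Total tree length = 7.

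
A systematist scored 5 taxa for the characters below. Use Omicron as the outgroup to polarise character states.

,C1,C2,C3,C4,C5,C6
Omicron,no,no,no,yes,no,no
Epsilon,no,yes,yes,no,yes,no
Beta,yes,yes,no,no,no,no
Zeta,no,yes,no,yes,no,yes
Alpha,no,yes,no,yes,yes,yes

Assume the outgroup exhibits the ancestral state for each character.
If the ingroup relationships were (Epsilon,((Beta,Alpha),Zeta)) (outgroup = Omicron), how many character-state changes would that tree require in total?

Map each character onto (Epsilon,((Beta,Alpha),Zeta)) (rooted by Omicron) and count the minimum state changes it requires (Fitch parsimony):
C1: 1; C2: 1; C3: 1; C4: 2; C5: 2; C6: 2.
Total tree length = 9.

9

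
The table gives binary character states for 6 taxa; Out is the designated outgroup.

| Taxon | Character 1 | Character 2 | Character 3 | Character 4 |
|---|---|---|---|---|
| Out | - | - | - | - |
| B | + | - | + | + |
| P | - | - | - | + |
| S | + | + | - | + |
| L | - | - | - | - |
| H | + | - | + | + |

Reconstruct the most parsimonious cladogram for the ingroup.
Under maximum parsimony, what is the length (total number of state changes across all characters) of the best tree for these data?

The outgroup has state '-' for every character, so '+' is the derived state throughout.
Character 1: derived state '+' in B, H, and S only — synapomorphy for {B, H, S}.
Character 2 (derived state '+') is unique to S (autapomorphy; uninformative for grouping).
Character 3: derived state '+' in B and H only — synapomorphy for {B, H}.
Character 4: derived state '+' in B, H, P, and S only — synapomorphy for {B, H, P, S}.
Most parsimonious ingroup topology: ((((B,H),S),P),L).
Changes per character on this tree: Character 1: 1; Character 2: 1; Character 3: 1; Character 4: 1.
Total = 4.

4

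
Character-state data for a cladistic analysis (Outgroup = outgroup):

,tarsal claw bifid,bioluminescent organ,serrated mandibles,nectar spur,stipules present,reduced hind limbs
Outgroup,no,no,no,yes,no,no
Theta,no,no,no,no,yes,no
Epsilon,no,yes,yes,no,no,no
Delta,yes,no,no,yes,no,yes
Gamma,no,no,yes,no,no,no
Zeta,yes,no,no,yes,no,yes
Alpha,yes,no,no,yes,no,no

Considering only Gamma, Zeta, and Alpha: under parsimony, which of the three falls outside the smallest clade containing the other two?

Character polarity is set by the outgroup: the derived state is whichever differs from the outgroup's state, so for nectar spur the derived state is 'no', and for the remaining characters it is 'yes'.
tarsal claw bifid: derived state 'yes' in Alpha, Delta, and Zeta only — synapomorphy for {Alpha, Delta, Zeta}.
bioluminescent organ: derived state 'yes' in Epsilon only — an autapomorphy, so it tells us nothing about relationships among taxa.
serrated mandibles (derived state 'yes') is shared by Epsilon and Gamma — a synapomorphy uniting that clade.
Only Epsilon, Gamma, and Theta show the derived state 'no' for nectar spur, supporting them as a clade.
stipules present (derived state 'yes') is unique to Theta (autapomorphy; uninformative for grouping).
reduced hind limbs (derived state 'yes') is shared by Delta and Zeta — a synapomorphy uniting that clade.
Most parsimonious ingroup topology: ((Theta,(Epsilon,Gamma)),((Delta,Zeta),Alpha)).
Alpha and Zeta share a more recent common ancestor with each other than either does with Gamma, so Gamma is the least closely related of the three.

Gamma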